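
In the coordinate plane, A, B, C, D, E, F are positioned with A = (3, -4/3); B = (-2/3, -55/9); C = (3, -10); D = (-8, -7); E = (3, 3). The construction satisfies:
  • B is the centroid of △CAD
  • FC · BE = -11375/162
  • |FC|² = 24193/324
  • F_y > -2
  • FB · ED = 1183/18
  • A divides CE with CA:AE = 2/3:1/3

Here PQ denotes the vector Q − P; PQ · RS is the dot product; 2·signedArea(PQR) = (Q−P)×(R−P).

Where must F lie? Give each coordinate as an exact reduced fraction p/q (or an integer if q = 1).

1. F_x = 7/6  [FB · ED = 1183/18 ∩ FC · BE = -11375/162]
2. F_y = -14/9  [FB · ED = 1183/18 ∩ FC · BE = -11375/162]
   → F = (7/6, -14/9)

F = (7/6, -14/9)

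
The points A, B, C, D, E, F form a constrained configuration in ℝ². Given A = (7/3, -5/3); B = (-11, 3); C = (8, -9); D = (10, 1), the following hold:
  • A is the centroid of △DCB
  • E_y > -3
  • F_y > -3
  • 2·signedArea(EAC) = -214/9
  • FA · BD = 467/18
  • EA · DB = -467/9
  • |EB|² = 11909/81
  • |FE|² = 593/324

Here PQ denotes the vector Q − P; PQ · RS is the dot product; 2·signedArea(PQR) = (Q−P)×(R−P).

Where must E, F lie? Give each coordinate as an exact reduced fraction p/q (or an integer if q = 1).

1. E_x = -2/9  [2·signedArea(EAC) = -214/9 ∩ EA · DB = -467/9]
2. E_y = -23/9  [2·signedArea(EAC) = -214/9 ∩ EA · DB = -467/9]
   → E = (-2/9, -23/9)
3. F_x = 19/18  [line -21·x + 2·y + 475/18 = 0 ∩ |FE|² = 593/324]
4. F_y = -19/9  [line -21·x + 2·y + 475/18 = 0 ∩ |FE|² = 593/324]
   → F = (19/18, -19/9)

E = (-2/9, -23/9)
F = (19/18, -19/9)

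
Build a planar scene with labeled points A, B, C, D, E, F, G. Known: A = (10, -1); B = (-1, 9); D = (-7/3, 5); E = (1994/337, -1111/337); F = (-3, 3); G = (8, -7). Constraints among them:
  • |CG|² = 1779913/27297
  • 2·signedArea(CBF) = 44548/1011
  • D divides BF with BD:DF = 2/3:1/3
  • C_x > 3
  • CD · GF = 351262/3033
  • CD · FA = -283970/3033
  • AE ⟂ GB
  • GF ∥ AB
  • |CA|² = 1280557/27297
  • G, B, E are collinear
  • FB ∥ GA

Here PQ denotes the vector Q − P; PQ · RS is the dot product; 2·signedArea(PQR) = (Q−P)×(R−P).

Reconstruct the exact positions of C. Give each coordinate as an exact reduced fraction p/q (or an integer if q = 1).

C = (9605/3033, -179/337)

1. C_x = 9605/3033  [2·signedArea(CBF) = 44548/1011 ∩ CD · GF = 351262/3033]
2. C_y = -179/337  [2·signedArea(CBF) = 44548/1011 ∩ CD · GF = 351262/3033]
   → C = (9605/3033, -179/337)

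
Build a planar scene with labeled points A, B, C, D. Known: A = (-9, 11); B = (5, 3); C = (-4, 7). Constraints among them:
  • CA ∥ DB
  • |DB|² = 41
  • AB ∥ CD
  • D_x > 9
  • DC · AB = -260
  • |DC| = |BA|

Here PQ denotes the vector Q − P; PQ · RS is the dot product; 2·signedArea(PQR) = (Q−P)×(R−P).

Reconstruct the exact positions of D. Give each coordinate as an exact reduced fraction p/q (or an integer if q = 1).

D = (10, -1)

1. D_x = 10  [CA ∥ DB ∩ AB ∥ CD]
2. D_y = -1  [CA ∥ DB ∩ AB ∥ CD]
   → D = (10, -1)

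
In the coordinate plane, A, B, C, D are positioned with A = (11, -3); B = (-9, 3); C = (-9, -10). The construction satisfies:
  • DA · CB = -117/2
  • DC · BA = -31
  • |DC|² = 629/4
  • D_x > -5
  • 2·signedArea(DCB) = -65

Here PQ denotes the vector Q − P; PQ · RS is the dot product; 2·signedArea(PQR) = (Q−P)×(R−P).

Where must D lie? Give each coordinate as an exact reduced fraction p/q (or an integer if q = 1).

1. D_x = -4  [2·signedArea(DCB) = -65 ∩ DA · CB = -117/2]
2. D_y = 3/2  [2·signedArea(DCB) = -65 ∩ DA · CB = -117/2]
   → D = (-4, 3/2)

D = (-4, 3/2)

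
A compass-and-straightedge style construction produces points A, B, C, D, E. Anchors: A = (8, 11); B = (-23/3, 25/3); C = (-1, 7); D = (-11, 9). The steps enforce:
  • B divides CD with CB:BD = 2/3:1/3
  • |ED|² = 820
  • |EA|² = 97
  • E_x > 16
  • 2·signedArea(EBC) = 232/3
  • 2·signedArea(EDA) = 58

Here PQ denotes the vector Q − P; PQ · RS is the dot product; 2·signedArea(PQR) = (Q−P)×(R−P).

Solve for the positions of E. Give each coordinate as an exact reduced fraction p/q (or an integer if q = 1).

E = (17, 15)

1. E_x = 17  [2·signedArea(EDA) = 58 ∩ 2·signedArea(EBC) = 232/3]
2. E_y = 15  [2·signedArea(EDA) = 58 ∩ 2·signedArea(EBC) = 232/3]
   → E = (17, 15)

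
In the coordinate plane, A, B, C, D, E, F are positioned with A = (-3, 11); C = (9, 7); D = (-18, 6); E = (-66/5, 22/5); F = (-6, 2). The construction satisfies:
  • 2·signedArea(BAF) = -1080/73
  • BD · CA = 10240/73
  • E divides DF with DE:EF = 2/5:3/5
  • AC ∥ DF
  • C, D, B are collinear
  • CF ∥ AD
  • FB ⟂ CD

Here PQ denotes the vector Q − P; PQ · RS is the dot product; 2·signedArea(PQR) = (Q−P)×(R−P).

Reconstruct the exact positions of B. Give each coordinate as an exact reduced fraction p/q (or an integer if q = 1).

B = (-450/73, 470/73)

1. B_x = -450/73  [C, D, B are collinear ∩ FB ⟂ CD]
2. B_y = 470/73  [C, D, B are collinear ∩ FB ⟂ CD]
   → B = (-450/73, 470/73)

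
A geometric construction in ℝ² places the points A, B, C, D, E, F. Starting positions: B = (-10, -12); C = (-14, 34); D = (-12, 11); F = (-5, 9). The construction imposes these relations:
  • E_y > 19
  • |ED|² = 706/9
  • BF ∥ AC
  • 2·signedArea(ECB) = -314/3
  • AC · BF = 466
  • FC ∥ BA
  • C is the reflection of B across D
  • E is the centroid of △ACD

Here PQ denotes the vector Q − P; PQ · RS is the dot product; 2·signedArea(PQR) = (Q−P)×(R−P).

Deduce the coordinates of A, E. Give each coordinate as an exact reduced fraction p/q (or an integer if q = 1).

A = (-19, 13)
E = (-15, 58/3)

1. A_x = -19  [BF ∥ AC ∩ FC ∥ BA]
2. A_y = 13  [BF ∥ AC ∩ FC ∥ BA]
   → A = (-19, 13)
3. E_x = -15  [E is the centroid of △ACD]
4. E_y = 58/3  [E is the centroid of △ACD]
   → E = (-15, 58/3)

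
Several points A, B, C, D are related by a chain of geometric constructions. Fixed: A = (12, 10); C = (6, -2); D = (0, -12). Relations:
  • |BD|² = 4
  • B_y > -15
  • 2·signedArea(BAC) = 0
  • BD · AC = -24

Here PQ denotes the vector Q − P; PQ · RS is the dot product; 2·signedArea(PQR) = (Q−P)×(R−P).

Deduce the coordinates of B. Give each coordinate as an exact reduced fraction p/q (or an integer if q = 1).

1. B_x = 0  [2·signedArea(BAC) = 0 ∩ BD · AC = -24]
2. B_y = -14  [2·signedArea(BAC) = 0 ∩ BD · AC = -24]
   → B = (0, -14)

B = (0, -14)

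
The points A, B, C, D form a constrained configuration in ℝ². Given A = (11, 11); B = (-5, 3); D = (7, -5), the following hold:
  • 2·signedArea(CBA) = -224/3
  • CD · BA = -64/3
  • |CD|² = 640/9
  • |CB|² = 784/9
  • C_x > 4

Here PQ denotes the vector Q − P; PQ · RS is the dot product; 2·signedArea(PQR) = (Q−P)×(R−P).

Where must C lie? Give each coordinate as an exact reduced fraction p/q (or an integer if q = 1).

1. C_x = 13/3  [2·signedArea(CBA) = -224/3 ∩ CD · BA = -64/3]
2. C_y = 3  [2·signedArea(CBA) = -224/3 ∩ CD · BA = -64/3]
   → C = (13/3, 3)

C = (13/3, 3)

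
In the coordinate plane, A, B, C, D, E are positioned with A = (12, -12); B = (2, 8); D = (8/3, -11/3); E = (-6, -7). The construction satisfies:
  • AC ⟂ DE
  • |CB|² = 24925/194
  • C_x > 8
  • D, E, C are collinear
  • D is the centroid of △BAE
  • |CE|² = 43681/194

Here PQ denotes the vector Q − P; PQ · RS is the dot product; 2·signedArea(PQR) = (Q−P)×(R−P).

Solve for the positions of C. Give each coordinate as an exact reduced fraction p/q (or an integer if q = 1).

C = (1553/194, -313/194)

1. C_x = 1553/194  [D, E, C are collinear ∩ AC ⟂ DE]
2. C_y = -313/194  [D, E, C are collinear ∩ AC ⟂ DE]
   → C = (1553/194, -313/194)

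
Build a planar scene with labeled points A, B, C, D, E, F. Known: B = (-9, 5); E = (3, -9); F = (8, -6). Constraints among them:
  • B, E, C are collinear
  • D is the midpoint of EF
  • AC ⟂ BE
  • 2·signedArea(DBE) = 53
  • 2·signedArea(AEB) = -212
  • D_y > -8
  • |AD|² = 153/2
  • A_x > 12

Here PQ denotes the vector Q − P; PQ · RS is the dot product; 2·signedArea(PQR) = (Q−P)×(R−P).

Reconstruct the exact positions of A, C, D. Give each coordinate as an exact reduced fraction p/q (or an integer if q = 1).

A = (13, -3)
C = (363/85, -891/85)
D = (11/2, -15/2)

1. D_x = 11/2  [D is the midpoint of EF]
2. D_y = -15/2  [D is the midpoint of EF]
   → D = (11/2, -15/2)
3. A_x = 13  [line -14·x + -12·y + 146 = 0 ∩ |AD|² = 153/2]
4. A_y = -3  [line -14·x + -12·y + 146 = 0 ∩ |AD|² = 153/2]
   → A = (13, -3)
5. C_x = 363/85  [B, E, C are collinear ∩ AC ⟂ BE]
6. C_y = -891/85  [B, E, C are collinear ∩ AC ⟂ BE]
   → C = (363/85, -891/85)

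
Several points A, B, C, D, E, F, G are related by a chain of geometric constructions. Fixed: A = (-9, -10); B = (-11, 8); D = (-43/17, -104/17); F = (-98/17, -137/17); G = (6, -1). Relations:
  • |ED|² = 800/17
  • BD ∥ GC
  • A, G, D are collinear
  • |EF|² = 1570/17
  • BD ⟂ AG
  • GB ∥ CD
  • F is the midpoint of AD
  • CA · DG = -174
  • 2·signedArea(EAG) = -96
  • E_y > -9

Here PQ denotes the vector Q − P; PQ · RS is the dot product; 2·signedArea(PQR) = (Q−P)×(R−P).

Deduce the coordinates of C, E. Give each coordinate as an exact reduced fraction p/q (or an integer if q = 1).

1. C_x = 246/17  [GB ∥ CD ∩ BD ∥ GC]
2. C_y = -257/17  [GB ∥ CD ∩ BD ∥ GC]
   → C = (246/17, -257/17)
3. E_x = 65/17  [line -9·x + 15·y + 165 = 0 ∩ |EF|² = 1570/17]
4. E_y = -148/17  [line -9·x + 15·y + 165 = 0 ∩ |EF|² = 1570/17]
   → E = (65/17, -148/17)

C = (246/17, -257/17)
E = (65/17, -148/17)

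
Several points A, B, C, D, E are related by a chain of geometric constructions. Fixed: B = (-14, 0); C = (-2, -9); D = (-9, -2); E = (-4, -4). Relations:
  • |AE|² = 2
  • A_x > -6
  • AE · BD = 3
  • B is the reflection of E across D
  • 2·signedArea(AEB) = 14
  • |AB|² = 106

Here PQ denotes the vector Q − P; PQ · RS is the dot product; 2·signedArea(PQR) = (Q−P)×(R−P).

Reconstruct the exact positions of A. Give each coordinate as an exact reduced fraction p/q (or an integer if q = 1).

1. A_x = -5  [2·signedArea(AEB) = 14 ∩ AE · BD = 3]
2. A_y = -5  [2·signedArea(AEB) = 14 ∩ AE · BD = 3]
   → A = (-5, -5)

A = (-5, -5)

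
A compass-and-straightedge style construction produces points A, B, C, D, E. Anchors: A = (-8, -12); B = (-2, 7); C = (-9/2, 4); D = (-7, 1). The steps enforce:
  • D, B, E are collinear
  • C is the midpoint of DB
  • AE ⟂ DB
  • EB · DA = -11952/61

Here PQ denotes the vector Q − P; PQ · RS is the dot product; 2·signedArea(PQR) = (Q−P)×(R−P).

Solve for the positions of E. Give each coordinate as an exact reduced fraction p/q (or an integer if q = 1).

E = (-842/61, -437/61)

1. E_x = -842/61  [D, B, E are collinear ∩ AE ⟂ DB]
2. E_y = -437/61  [D, B, E are collinear ∩ AE ⟂ DB]
   → E = (-842/61, -437/61)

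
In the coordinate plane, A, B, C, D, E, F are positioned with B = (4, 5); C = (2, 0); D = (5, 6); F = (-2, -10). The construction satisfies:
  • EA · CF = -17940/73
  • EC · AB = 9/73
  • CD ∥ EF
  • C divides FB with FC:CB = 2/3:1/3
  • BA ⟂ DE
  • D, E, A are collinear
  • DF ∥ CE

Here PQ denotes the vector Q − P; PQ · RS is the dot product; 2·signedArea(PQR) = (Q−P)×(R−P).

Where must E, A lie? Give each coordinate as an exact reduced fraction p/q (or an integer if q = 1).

A = (325/73, 350/73)
E = (-5, -16)

1. E_x = -5  [CD ∥ EF ∩ DF ∥ CE]
2. E_y = -16  [CD ∥ EF ∩ DF ∥ CE]
   → E = (-5, -16)
3. A_x = 325/73  [D, E, A are collinear ∩ BA ⟂ DE]
4. A_y = 350/73  [D, E, A are collinear ∩ BA ⟂ DE]
   → A = (325/73, 350/73)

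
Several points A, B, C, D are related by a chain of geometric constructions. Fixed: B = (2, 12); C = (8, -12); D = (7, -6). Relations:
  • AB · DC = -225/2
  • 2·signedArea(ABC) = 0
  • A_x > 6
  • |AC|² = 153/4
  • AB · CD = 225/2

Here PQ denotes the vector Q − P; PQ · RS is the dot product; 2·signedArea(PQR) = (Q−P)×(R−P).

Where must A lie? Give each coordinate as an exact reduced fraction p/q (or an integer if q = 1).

1. A_x = 13/2  [2·signedArea(ABC) = 0 ∩ AB · DC = -225/2]
2. A_y = -6  [2·signedArea(ABC) = 0 ∩ AB · DC = -225/2]
   → A = (13/2, -6)

A = (13/2, -6)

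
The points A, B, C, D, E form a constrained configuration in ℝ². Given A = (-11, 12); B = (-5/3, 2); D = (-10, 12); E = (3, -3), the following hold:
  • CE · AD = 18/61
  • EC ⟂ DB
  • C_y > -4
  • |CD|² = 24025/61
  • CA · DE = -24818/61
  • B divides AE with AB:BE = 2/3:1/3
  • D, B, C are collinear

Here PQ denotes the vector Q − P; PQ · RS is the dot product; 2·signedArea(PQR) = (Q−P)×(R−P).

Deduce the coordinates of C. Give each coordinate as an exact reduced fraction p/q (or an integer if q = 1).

C = (165/61, -198/61)

1. C_x = 165/61  [D, B, C are collinear ∩ EC ⟂ DB]
2. C_y = -198/61  [D, B, C are collinear ∩ EC ⟂ DB]
   → C = (165/61, -198/61)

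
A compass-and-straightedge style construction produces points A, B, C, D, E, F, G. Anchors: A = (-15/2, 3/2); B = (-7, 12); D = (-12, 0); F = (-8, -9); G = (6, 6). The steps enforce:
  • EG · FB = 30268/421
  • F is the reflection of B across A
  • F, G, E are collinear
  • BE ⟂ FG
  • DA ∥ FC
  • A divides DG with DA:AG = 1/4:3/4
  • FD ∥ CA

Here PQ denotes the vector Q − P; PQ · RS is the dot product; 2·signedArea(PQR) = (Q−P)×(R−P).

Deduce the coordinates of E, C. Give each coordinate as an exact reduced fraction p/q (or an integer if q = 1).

1. E_x = 1238/421  [F, G, E are collinear ∩ BE ⟂ FG]
2. E_y = 1146/421  [F, G, E are collinear ∩ BE ⟂ FG]
   → E = (1238/421, 1146/421)
3. C_x = -7/2  [FD ∥ CA ∩ DA ∥ FC]
4. C_y = -15/2  [FD ∥ CA ∩ DA ∥ FC]
   → C = (-7/2, -15/2)

C = (-7/2, -15/2)
E = (1238/421, 1146/421)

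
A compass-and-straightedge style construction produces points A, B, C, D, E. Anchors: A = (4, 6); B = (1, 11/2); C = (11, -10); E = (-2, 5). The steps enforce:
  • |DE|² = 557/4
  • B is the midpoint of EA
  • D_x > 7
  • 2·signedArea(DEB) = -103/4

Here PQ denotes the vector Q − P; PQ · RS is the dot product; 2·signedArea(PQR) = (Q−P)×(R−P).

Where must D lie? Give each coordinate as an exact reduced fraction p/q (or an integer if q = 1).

1. D_x = 15/2  [line -1/2·x + 3·y + 39/4 = 0 ∩ |DE|² = 557/4]
2. D_y = -2  [line -1/2·x + 3·y + 39/4 = 0 ∩ |DE|² = 557/4]
   → D = (15/2, -2)

D = (15/2, -2)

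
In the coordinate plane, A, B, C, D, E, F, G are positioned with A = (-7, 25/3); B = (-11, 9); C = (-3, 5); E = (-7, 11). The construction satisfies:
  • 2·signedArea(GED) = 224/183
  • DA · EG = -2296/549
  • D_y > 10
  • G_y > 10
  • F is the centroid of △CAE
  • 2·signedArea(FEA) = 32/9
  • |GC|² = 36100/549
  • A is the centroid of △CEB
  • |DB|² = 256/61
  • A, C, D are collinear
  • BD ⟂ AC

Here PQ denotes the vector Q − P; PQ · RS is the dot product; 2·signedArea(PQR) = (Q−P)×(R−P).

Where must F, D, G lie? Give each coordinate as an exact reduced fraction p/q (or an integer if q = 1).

1. F_x = -17/3  [F is the centroid of △CAE]
2. F_y = 73/9  [F is the centroid of △CAE]
   → F = (-17/3, 73/9)
3. D_x = -591/61  [A, C, D are collinear ∩ BD ⟂ AC]
4. D_y = 645/61  [A, C, D are collinear ∩ BD ⟂ AC]
   → D = (-591/61, 645/61)
5. G_x = -563/61  [2·signedArea(GED) = 224/183 ∩ DA · EG = -2296/549]
6. G_y = 1865/183  [2·signedArea(GED) = 224/183 ∩ DA · EG = -2296/549]
   → G = (-563/61, 1865/183)

D = (-591/61, 645/61)
F = (-17/3, 73/9)
G = (-563/61, 1865/183)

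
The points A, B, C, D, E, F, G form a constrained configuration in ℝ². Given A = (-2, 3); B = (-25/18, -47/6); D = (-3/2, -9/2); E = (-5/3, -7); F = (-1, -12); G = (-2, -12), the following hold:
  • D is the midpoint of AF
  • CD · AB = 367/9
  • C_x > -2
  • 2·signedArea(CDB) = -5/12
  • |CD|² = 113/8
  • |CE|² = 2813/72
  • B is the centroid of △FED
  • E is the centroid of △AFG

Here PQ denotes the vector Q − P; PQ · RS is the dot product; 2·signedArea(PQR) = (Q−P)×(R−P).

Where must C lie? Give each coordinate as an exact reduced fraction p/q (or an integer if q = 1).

C = (-7/4, -3/4)

1. C_x = -7/4  [2·signedArea(CDB) = -5/12 ∩ CD · AB = 367/9]
2. C_y = -3/4  [2·signedArea(CDB) = -5/12 ∩ CD · AB = 367/9]
   → C = (-7/4, -3/4)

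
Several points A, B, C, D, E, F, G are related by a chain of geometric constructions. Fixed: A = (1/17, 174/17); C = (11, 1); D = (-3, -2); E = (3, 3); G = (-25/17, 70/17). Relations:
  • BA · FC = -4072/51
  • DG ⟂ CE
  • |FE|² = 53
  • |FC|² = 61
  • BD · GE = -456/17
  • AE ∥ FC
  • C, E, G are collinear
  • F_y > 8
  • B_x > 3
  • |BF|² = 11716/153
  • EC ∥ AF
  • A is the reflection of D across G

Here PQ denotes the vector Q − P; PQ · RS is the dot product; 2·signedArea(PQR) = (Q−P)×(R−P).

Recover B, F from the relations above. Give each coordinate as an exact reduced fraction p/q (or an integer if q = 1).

B = (11/3, 2/3)
F = (137/17, 140/17)

1. F_x = 137/17  [AE ∥ FC ∩ EC ∥ AF]
2. F_y = 140/17  [AE ∥ FC ∩ EC ∥ AF]
   → F = (137/17, 140/17)
3. B_x = 11/3  [BD · GE = -456/17 ∩ BA · FC = -4072/51]
4. B_y = 2/3  [BD · GE = -456/17 ∩ BA · FC = -4072/51]
   → B = (11/3, 2/3)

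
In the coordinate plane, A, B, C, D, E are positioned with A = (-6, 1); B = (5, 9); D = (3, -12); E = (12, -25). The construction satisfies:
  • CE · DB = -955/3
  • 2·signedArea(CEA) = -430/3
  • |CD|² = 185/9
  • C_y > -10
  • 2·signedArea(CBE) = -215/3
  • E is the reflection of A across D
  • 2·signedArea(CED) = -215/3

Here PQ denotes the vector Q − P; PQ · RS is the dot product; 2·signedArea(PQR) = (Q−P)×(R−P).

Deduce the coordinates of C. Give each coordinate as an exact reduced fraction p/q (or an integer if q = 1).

1. C_x = 20/3  [2·signedArea(CBE) = -215/3 ∩ 2·signedArea(CED) = -215/3]
2. C_y = -28/3  [2·signedArea(CBE) = -215/3 ∩ 2·signedArea(CED) = -215/3]
   → C = (20/3, -28/3)

C = (20/3, -28/3)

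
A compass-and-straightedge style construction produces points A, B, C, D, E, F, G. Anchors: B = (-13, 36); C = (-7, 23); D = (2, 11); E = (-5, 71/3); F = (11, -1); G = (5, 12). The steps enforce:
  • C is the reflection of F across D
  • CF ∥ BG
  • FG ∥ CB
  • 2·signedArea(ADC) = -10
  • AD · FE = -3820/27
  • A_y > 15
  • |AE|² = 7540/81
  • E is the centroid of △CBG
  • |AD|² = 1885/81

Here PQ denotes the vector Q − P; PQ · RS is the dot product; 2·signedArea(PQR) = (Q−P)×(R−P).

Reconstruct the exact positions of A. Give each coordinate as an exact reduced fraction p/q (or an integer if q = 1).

1. A_x = -1/3  [AD · FE = -3820/27 ∩ 2·signedArea(ADC) = -10]
2. A_y = 137/9  [AD · FE = -3820/27 ∩ 2·signedArea(ADC) = -10]
   → A = (-1/3, 137/9)

A = (-1/3, 137/9)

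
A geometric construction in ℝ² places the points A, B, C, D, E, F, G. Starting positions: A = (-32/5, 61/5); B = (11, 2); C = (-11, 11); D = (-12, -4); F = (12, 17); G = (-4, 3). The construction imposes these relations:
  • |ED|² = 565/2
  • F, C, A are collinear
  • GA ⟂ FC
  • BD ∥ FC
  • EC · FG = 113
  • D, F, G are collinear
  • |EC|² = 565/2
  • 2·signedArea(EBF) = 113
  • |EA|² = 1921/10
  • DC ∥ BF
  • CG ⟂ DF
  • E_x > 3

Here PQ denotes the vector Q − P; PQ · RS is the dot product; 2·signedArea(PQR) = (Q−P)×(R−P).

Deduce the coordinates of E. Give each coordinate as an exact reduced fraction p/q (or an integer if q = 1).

E = (7/2, 5/2)

1. E_x = 7/2  [EC · FG = 113 ∩ 2·signedArea(EBF) = 113]
2. E_y = 5/2  [EC · FG = 113 ∩ 2·signedArea(EBF) = 113]
   → E = (7/2, 5/2)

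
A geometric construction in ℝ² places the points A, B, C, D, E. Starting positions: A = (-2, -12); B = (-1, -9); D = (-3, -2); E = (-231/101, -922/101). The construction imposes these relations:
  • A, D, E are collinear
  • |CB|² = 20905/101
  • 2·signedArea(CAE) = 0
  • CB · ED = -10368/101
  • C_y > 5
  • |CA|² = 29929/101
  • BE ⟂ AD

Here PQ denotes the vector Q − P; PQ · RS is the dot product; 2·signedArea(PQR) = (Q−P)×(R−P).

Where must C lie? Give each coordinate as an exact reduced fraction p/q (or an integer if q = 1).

1. C_x = -375/101  [2·signedArea(CAE) = 0 ∩ CB · ED = -10368/101]
2. C_y = 518/101  [2·signedArea(CAE) = 0 ∩ CB · ED = -10368/101]
   → C = (-375/101, 518/101)

C = (-375/101, 518/101)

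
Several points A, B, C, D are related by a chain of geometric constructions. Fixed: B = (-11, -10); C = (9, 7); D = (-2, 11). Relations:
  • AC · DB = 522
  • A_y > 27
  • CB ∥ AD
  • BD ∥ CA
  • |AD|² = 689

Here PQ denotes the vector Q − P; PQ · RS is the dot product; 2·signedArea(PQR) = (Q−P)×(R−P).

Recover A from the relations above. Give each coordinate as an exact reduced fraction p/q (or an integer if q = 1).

A = (18, 28)

1. A_x = 18  [CB ∥ AD ∩ BD ∥ CA]
2. A_y = 28  [CB ∥ AD ∩ BD ∥ CA]
   → A = (18, 28)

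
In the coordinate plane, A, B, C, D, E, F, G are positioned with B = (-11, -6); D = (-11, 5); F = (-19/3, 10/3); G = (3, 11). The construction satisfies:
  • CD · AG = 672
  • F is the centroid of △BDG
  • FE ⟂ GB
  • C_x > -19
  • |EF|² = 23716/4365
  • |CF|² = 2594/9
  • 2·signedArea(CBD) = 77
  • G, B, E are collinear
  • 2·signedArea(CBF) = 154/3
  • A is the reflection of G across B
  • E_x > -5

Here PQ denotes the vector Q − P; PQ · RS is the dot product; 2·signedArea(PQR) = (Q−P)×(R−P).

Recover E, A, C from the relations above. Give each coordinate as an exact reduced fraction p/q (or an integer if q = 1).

A = (-25, -23)
C = (-18, -9)
E = (-2199/485, 898/485)

1. E_x = -2199/485  [G, B, E are collinear ∩ FE ⟂ GB]
2. E_y = 898/485  [G, B, E are collinear ∩ FE ⟂ GB]
   → E = (-2199/485, 898/485)
3. A_x = -25  [A is the reflection of G across B]
4. A_y = -23  [A is the reflection of G across B]
   → A = (-25, -23)
5. C_x = -18  [2·signedArea(CBD) = 77 ∩ CD · AG = 672]
6. C_y = -9  [2·signedArea(CBD) = 77 ∩ CD · AG = 672]
   → C = (-18, -9)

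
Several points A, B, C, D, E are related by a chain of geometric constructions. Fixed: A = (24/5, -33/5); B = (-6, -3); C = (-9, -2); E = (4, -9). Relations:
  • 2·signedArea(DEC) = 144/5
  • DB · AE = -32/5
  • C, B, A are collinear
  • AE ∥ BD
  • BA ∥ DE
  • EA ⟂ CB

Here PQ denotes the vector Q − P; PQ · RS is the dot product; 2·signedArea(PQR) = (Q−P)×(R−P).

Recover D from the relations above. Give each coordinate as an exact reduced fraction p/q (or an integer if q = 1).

1. D_x = -34/5  [BA ∥ DE ∩ AE ∥ BD]
2. D_y = -27/5  [BA ∥ DE ∩ AE ∥ BD]
   → D = (-34/5, -27/5)

D = (-34/5, -27/5)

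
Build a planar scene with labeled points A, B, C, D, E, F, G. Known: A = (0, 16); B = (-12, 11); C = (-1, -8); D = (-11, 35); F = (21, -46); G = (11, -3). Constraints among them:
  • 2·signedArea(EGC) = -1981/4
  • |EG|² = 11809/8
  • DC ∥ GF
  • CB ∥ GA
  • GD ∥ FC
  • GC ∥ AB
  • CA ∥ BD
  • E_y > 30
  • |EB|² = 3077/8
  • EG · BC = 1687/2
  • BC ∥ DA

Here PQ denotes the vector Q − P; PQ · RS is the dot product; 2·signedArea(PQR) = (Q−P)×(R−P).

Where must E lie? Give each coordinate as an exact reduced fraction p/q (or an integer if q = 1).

1. E_x = -33/4  [EG · BC = 1687/2 ∩ 2·signedArea(EGC) = -1981/4]
2. E_y = 121/4  [EG · BC = 1687/2 ∩ 2·signedArea(EGC) = -1981/4]
   → E = (-33/4, 121/4)

E = (-33/4, 121/4)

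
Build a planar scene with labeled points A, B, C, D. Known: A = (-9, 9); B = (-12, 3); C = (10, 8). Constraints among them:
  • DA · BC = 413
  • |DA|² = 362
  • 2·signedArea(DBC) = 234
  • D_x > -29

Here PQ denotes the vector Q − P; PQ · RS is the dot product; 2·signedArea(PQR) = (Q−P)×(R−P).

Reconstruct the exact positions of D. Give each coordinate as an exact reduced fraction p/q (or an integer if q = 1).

D = (-28, 10)

1. D_x = -28  [2·signedArea(DBC) = 234 ∩ DA · BC = 413]
2. D_y = 10  [2·signedArea(DBC) = 234 ∩ DA · BC = 413]
   → D = (-28, 10)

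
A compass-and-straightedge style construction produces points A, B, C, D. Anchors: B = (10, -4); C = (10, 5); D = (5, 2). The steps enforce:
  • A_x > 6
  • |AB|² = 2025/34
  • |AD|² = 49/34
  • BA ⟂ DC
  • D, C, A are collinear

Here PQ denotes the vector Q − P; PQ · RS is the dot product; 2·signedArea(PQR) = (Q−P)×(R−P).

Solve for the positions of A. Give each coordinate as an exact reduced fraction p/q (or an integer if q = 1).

A = (205/34, 89/34)

1. A_x = 205/34  [D, C, A are collinear ∩ BA ⟂ DC]
2. A_y = 89/34  [D, C, A are collinear ∩ BA ⟂ DC]
   → A = (205/34, 89/34)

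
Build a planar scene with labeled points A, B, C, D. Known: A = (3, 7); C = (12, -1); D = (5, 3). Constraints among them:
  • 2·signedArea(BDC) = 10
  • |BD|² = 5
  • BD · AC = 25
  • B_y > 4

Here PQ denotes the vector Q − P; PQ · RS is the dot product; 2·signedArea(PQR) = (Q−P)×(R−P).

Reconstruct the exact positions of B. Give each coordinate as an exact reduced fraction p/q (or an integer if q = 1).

1. B_x = 4  [BD · AC = 25 ∩ 2·signedArea(BDC) = 10]
2. B_y = 5  [BD · AC = 25 ∩ 2·signedArea(BDC) = 10]
   → B = (4, 5)

B = (4, 5)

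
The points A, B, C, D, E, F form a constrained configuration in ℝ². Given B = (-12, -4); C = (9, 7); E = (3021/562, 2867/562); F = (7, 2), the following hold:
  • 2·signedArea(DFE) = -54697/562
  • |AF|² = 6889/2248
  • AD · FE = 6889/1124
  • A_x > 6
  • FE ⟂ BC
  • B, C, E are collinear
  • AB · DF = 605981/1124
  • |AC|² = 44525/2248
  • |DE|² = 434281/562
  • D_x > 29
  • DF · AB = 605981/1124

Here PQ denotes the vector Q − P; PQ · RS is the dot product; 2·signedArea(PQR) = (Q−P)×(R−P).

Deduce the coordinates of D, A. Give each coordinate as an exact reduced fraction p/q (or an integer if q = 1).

A = (6955/1124, 3991/1124)
D = (30, 18)

1. D_x = 30  [line -1743/562·x + -913/562·y + 34362/281 = 0 ∩ |DE|² = 434281/562]
2. D_y = 18  [line -1743/562·x + -913/562·y + 34362/281 = 0 ∩ |DE|² = 434281/562]
   → D = (30, 18)
3. A_x = 6955/1124  [DF · AB = 605981/1124 ∩ AD · FE = 6889/1124]
4. A_y = 3991/1124  [DF · AB = 605981/1124 ∩ AD · FE = 6889/1124]
   → A = (6955/1124, 3991/1124)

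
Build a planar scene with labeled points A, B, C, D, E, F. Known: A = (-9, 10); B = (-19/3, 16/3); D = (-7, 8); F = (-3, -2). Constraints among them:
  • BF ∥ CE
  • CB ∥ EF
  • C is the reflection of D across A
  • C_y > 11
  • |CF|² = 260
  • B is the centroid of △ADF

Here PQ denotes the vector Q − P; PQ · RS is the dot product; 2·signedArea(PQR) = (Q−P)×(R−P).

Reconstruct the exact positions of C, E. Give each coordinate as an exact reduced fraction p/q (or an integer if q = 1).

C = (-11, 12)
E = (-23/3, 14/3)

1. C_x = -11  [C is the reflection of D across A]
2. C_y = 12  [C is the reflection of D across A]
   → C = (-11, 12)
3. E_x = -23/3  [CB ∥ EF ∩ BF ∥ CE]
4. E_y = 14/3  [CB ∥ EF ∩ BF ∥ CE]
   → E = (-23/3, 14/3)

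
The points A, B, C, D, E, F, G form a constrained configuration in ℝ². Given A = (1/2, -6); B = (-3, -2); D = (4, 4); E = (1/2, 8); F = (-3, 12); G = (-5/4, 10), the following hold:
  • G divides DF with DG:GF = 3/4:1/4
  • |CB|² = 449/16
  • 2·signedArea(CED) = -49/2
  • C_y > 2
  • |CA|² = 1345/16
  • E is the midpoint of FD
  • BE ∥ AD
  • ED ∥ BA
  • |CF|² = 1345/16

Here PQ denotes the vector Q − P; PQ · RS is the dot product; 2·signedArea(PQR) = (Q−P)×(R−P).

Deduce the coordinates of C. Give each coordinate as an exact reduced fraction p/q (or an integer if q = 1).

C = (-5/4, 3)

1. C_x = -5/4  [line 4·x + 7/2·y + -11/2 = 0 ∩ |CB|² = 449/16]
2. C_y = 3  [line 4·x + 7/2·y + -11/2 = 0 ∩ |CB|² = 449/16]
   → C = (-5/4, 3)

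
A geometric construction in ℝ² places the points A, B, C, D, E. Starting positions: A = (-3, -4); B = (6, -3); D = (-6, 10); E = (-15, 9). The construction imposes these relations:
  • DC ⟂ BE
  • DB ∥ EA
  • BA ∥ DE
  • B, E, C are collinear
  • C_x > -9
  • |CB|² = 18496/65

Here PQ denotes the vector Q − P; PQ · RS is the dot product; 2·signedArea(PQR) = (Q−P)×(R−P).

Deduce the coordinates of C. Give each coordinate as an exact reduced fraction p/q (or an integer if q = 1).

C = (-562/65, 349/65)

1. C_x = -562/65  [B, E, C are collinear ∩ DC ⟂ BE]
2. C_y = 349/65  [B, E, C are collinear ∩ DC ⟂ BE]
   → C = (-562/65, 349/65)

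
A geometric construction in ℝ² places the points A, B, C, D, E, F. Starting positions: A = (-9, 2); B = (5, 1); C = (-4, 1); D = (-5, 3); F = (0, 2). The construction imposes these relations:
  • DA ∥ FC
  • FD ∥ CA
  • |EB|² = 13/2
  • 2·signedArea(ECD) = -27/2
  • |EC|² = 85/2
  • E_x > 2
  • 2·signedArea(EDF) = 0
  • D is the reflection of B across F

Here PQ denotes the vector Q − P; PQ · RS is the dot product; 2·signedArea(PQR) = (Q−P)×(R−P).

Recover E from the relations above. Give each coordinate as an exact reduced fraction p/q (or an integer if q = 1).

1. E_x = 5/2  [2·signedArea(EDF) = 0 ∩ 2·signedArea(ECD) = -27/2]
2. E_y = 3/2  [2·signedArea(EDF) = 0 ∩ 2·signedArea(ECD) = -27/2]
   → E = (5/2, 3/2)

E = (5/2, 3/2)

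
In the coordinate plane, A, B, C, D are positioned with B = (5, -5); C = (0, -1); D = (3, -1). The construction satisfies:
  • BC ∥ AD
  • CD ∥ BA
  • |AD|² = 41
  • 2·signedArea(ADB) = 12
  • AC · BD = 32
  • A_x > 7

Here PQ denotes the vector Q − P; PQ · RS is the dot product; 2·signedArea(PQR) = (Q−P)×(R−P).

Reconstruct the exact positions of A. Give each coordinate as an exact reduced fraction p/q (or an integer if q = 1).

A = (8, -5)

1. A_x = 8  [BC ∥ AD ∩ CD ∥ BA]
2. A_y = -5  [BC ∥ AD ∩ CD ∥ BA]
   → A = (8, -5)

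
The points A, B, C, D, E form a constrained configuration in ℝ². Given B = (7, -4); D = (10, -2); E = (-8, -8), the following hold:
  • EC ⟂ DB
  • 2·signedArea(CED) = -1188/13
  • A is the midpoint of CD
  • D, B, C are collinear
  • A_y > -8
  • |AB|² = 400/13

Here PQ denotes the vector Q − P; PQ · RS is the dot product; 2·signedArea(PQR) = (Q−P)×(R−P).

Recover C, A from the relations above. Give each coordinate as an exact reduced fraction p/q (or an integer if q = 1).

A = (31/13, -92/13)
C = (-68/13, -158/13)

1. C_x = -68/13  [D, B, C are collinear ∩ EC ⟂ DB]
2. C_y = -158/13  [D, B, C are collinear ∩ EC ⟂ DB]
   → C = (-68/13, -158/13)
3. A_x = 31/13  [A is the midpoint of CD]
4. A_y = -92/13  [A is the midpoint of CD]
   → A = (31/13, -92/13)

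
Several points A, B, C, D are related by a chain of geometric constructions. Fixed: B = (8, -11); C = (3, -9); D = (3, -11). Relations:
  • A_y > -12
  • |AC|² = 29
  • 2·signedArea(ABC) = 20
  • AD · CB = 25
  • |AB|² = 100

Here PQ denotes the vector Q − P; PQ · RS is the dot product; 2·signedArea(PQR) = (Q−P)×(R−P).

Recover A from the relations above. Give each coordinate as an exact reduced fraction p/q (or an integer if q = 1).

1. A_x = -2  [2·signedArea(ABC) = 20 ∩ AD · CB = 25]
2. A_y = -11  [2·signedArea(ABC) = 20 ∩ AD · CB = 25]
   → A = (-2, -11)

A = (-2, -11)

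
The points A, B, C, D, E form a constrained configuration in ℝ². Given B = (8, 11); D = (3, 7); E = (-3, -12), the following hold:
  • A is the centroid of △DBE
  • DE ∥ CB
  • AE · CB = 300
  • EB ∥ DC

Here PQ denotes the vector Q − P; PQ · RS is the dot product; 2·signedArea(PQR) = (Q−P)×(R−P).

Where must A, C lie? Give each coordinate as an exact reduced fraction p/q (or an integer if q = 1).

A = (8/3, 2)
C = (14, 30)

1. A_x = 8/3  [A is the centroid of △DBE]
2. A_y = 2  [A is the centroid of △DBE]
   → A = (8/3, 2)
3. C_x = 14  [DE ∥ CB ∩ EB ∥ DC]
4. C_y = 30  [DE ∥ CB ∩ EB ∥ DC]
   → C = (14, 30)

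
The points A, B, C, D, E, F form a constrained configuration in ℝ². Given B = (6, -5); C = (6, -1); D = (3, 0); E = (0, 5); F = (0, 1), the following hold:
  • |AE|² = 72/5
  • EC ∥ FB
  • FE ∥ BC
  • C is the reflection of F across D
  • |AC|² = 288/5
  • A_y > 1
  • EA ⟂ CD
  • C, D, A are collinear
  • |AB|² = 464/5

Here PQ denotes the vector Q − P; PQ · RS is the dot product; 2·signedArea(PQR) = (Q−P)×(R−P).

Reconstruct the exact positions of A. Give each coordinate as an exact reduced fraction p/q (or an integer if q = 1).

A = (-6/5, 7/5)

1. A_x = -6/5  [C, D, A are collinear ∩ EA ⟂ CD]
2. A_y = 7/5  [C, D, A are collinear ∩ EA ⟂ CD]
   → A = (-6/5, 7/5)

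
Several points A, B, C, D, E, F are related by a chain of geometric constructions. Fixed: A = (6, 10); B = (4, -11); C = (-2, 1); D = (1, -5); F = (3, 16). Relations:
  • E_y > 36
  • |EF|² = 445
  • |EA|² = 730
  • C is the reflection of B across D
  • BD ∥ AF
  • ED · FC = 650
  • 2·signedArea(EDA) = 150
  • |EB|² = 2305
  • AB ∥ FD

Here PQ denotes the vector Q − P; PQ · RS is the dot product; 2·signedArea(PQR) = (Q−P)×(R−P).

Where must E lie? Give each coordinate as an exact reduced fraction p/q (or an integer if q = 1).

1. E_x = 5  [2·signedArea(EDA) = 150 ∩ ED · FC = 650]
2. E_y = 37  [2·signedArea(EDA) = 150 ∩ ED · FC = 650]
   → E = (5, 37)

E = (5, 37)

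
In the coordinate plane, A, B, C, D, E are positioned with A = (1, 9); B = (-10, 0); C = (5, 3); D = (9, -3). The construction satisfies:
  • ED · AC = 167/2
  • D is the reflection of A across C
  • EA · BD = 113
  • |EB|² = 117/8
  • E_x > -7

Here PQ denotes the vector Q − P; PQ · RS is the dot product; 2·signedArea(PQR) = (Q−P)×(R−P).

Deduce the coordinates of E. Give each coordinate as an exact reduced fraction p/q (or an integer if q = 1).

1. E_x = -25/4  [ED · AC = 167/2 ∩ EA · BD = 113]
2. E_y = 3/4  [ED · AC = 167/2 ∩ EA · BD = 113]
   → E = (-25/4, 3/4)

E = (-25/4, 3/4)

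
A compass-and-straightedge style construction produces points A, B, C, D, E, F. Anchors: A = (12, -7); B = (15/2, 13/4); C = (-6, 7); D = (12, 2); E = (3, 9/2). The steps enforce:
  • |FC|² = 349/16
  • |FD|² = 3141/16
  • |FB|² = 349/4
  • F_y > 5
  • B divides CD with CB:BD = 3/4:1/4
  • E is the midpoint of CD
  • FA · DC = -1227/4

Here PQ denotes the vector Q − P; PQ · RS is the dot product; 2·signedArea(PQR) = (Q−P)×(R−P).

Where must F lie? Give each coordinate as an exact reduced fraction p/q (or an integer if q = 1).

F = (-3/2, 23/4)

1. F_x = -3/2  [line 18·x + -5·y + 223/4 = 0 ∩ |FB|² = 349/4]
2. F_y = 23/4  [line 18·x + -5·y + 223/4 = 0 ∩ |FB|² = 349/4]
   → F = (-3/2, 23/4)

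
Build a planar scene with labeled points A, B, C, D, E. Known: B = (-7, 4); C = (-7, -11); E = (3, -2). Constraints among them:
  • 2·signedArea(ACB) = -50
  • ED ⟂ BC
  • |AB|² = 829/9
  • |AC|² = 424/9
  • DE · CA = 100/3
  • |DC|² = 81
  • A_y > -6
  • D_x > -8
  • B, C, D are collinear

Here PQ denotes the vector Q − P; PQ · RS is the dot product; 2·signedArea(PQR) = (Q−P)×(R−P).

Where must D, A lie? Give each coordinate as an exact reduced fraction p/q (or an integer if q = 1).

1. D_x = -7  [B, C, D are collinear ∩ ED ⟂ BC]
2. D_y = -2  [B, C, D are collinear ∩ ED ⟂ BC]
   → D = (-7, -2)
3. A_x = -11/3  [2·signedArea(ACB) = -50]
4. A_y = -5  [|AC|² = 424/9]
   → A = (-11/3, -5)

A = (-11/3, -5)
D = (-7, -2)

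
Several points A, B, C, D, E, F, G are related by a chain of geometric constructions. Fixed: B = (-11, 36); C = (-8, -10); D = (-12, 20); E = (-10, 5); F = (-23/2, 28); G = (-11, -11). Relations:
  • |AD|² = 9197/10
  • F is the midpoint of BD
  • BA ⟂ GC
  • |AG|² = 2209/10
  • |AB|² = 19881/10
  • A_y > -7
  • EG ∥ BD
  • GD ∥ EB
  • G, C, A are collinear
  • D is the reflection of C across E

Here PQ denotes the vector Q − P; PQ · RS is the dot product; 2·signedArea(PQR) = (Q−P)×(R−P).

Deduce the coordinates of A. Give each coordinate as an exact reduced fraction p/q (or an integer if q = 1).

1. A_x = 31/10  [G, C, A are collinear ∩ BA ⟂ GC]
2. A_y = -63/10  [G, C, A are collinear ∩ BA ⟂ GC]
   → A = (31/10, -63/10)

A = (31/10, -63/10)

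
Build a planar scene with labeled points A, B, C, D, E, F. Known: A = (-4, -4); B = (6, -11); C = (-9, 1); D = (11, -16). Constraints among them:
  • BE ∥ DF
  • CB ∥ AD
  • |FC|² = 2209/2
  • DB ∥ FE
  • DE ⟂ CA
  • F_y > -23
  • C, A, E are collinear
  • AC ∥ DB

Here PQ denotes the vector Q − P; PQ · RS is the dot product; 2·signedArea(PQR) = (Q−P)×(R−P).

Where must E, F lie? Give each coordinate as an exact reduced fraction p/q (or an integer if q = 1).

E = (19/2, -35/2)
F = (29/2, -45/2)

1. E_x = 19/2  [C, A, E are collinear ∩ DE ⟂ CA]
2. E_y = -35/2  [C, A, E are collinear ∩ DE ⟂ CA]
   → E = (19/2, -35/2)
3. F_x = 29/2  [DB ∥ FE ∩ BE ∥ DF]
4. F_y = -45/2  [DB ∥ FE ∩ BE ∥ DF]
   → F = (29/2, -45/2)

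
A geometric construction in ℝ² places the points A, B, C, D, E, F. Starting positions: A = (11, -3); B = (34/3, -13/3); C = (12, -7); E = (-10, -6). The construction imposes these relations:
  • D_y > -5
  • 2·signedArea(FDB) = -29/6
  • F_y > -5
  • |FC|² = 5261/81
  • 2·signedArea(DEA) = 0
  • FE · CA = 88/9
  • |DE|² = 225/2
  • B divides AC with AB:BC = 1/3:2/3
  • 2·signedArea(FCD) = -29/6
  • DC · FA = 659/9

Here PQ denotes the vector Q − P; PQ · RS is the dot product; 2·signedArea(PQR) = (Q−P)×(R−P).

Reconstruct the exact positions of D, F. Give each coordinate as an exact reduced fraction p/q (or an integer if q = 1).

D = (1/2, -9/2)
F = (38/9, -44/9)

1. D_x = 1/2  [line -3·x + 21·y + 96 = 0 ∩ |DE|² = 225/2]
2. D_y = -9/2  [line -3·x + 21·y + 96 = 0 ∩ |DE|² = 225/2]
   → D = (1/2, -9/2)
3. F_x = 38/9  [2·signedArea(FCD) = -29/6 ∩ DC · FA = 659/9]
4. F_y = -44/9  [2·signedArea(FCD) = -29/6 ∩ DC · FA = 659/9]
   → F = (38/9, -44/9)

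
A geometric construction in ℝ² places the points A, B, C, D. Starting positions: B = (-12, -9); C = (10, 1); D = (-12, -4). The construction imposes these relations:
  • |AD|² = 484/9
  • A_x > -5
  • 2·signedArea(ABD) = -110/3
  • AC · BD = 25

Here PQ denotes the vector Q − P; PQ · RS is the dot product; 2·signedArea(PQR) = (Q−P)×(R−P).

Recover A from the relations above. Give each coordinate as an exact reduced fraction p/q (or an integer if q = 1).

A = (-14/3, -4)

1. A_x = -14/3  [2·signedArea(ABD) = -110/3 ∩ AC · BD = 25]
2. A_y = -4  [2·signedArea(ABD) = -110/3 ∩ AC · BD = 25]
   → A = (-14/3, -4)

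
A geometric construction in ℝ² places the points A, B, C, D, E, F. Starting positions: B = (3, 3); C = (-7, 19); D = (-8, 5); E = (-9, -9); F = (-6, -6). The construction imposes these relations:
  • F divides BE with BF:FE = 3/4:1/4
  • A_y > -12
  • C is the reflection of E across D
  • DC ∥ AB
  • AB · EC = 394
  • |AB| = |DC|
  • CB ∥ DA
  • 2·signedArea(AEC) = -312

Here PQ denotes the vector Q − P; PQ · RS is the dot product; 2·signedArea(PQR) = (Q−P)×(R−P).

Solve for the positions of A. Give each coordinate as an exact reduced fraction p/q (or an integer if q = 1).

1. A_x = 2  [DC ∥ AB ∩ CB ∥ DA]
2. A_y = -11  [DC ∥ AB ∩ CB ∥ DA]
   → A = (2, -11)

A = (2, -11)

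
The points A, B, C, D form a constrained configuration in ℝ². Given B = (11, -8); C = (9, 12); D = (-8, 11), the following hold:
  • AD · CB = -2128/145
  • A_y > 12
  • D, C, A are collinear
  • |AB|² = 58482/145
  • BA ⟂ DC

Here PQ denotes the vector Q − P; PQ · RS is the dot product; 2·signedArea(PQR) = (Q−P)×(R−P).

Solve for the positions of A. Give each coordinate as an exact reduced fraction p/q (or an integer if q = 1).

A = (1424/145, 1747/145)

1. A_x = 1424/145  [D, C, A are collinear ∩ BA ⟂ DC]
2. A_y = 1747/145  [D, C, A are collinear ∩ BA ⟂ DC]
   → A = (1424/145, 1747/145)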